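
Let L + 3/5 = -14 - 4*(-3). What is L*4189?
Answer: -54457/5 ≈ -10891.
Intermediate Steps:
L = -13/5 (L = -3/5 + (-14 - 4*(-3)) = -3/5 + (-14 + 12) = -3/5 - 2 = -13/5 ≈ -2.6000)
L*4189 = -13/5*4189 = -54457/5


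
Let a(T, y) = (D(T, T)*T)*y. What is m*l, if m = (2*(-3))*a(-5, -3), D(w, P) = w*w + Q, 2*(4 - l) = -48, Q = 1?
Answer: -65520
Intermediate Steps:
l = 28 (l = 4 - ½*(-48) = 4 + 24 = 28)
D(w, P) = 1 + w² (D(w, P) = w*w + 1 = w² + 1 = 1 + w²)
a(T, y) = T*y*(1 + T²) (a(T, y) = ((1 + T²)*T)*y = (T*(1 + T²))*y = T*y*(1 + T²))
m = -2340 (m = (2*(-3))*(-5*(-3)*(1 + (-5)²)) = -(-30)*(-3)*(1 + 25) = -(-30)*(-3)*26 = -6*390 = -2340)
m*l = -2340*28 = -65520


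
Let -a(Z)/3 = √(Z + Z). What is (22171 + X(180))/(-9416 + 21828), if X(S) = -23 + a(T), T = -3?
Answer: 5537/3103 - 3*I*√6/12412 ≈ 1.7844 - 0.00059205*I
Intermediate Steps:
a(Z) = -3*√2*√Z (a(Z) = -3*√(Z + Z) = -3*√2*√Z)
X(S) = -23 - 3*I*√6 (X(S) = -23 - 3*√2*√(-3) = -23 - 3*√2*I*√3 = -23 - 3*I*√6)
(22171 + X(180))/(-9416 + 21828) = (22171 + (-23 - 3*I*√6))/(-9416 + 21828) = (22148 - 3*I*√6)/12412 = (22148 - 3*I*√6)*(1/12412) = 5537/3103 - 3*I*√6/12412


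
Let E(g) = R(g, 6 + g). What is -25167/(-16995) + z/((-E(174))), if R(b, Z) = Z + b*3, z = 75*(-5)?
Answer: 2671151/1325610 ≈ 2.0150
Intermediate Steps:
z = -375
R(b, Z) = Z + 3*b
E(g) = 6 + 4*g (E(g) = (6 + g) + 3*g = 6 + 4*g)
-25167/(-16995) + z/((-E(174))) = -25167/(-16995) - 375*(-1/(6 + 4*174)) = -25167*(-1/16995) - 375*(-1/(6 + 696)) = 8389/5665 - 375/((-1*702)) = 8389/5665 - 375/(-702) = 8389/5665 - 375*(-1/702) = 8389/5665 + 125/234 = 2671151/1325610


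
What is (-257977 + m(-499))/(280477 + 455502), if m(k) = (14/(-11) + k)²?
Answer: -932208/89053459 ≈ -0.010468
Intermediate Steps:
m(k) = (-14/11 + k)² (m(k) = (14*(-1/11) + k)² = (-14/11 + k)²)
(-257977 + m(-499))/(280477 + 455502) = (-257977 + (-14 + 11*(-499))²/121)/(280477 + 455502) = (-257977 + (-14 - 5489)²/121)/735979 = (-257977 + (1/121)*(-5503)²)*(1/735979) = (-257977 + (1/121)*30283009)*(1/735979) = (-257977 + 30283009/121)*(1/735979) = -932208/121*1/735979 = -932208/89053459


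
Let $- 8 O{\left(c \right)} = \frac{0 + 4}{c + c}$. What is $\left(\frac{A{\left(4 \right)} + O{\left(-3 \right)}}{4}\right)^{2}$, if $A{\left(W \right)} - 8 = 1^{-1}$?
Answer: $\frac{11881}{2304} \approx 5.1567$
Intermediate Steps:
$A{\left(W \right)} = 9$ ($A{\left(W \right)} = 8 + 1^{-1} = 8 + 1 = 9$)
$O{\left(c \right)} = - \frac{1}{4 c}$ ($O{\left(c \right)} = - \frac{\left(0 + 4\right) \frac{1}{c + c}}{8} = - \frac{4 \frac{1}{2 c}}{8} = - \frac{2 \frac{1}{c}}{8} = - \frac{1}{4 c}$)
$\left(\frac{A{\left(4 \right)} + O{\left(-3 \right)}}{4}\right)^{2} = \left(\frac{9 - \frac{1}{4 \left(-3\right)}}{4}\right)^{2} = \left(\left(9 - - \frac{1}{12}\right) \frac{1}{4}\right)^{2} = \left(\left(9 + \frac{1}{12}\right) \frac{1}{4}\right)^{2} = \left(\frac{109}{12} \cdot \frac{1}{4}\right)^{2} = \left(\frac{109}{48}\right)^{2} = \frac{11881}{2304}$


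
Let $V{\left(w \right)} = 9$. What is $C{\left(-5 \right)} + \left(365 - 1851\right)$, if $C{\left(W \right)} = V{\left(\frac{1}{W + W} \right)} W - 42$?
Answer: $-1573$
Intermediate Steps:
$C{\left(W \right)} = -42 + 9 W$ ($C{\left(W \right)} = 9 W - 42 = -42 + 9 W$)
$C{\left(-5 \right)} + \left(365 - 1851\right) = \left(-42 + 9 \left(-5\right)\right) + \left(365 - 1851\right) = \left(-42 - 45\right) - 1486 = -87 - 1486 = -1573$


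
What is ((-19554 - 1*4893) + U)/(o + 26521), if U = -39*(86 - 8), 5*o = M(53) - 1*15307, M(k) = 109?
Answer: -137445/117407 ≈ -1.1707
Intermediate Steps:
o = -15198/5 (o = (109 - 1*15307)/5 = (109 - 15307)/5 = (⅕)*(-15198) = -15198/5 ≈ -3039.6)
U = -3042 (U = -39*78 = -3042)
((-19554 - 1*4893) + U)/(o + 26521) = ((-19554 - 1*4893) - 3042)/(-15198/5 + 26521) = ((-19554 - 4893) - 3042)/(117407/5) = (-24447 - 3042)*(5/117407) = -27489*5/117407 = -137445/117407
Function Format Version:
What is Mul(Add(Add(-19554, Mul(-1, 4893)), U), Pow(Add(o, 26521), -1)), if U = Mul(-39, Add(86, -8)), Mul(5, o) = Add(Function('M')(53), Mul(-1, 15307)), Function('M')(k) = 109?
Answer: Rational(-137445, 117407) ≈ -1.1707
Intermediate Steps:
o = Rational(-15198, 5) (o = Mul(Rational(1, 5), Add(109, Mul(-1, 15307))) = Mul(Rational(1, 5), Add(109, -15307)) = Mul(Rational(1, 5), -15198) = Rational(-15198, 5) ≈ -3039.6)
U = -3042 (U = Mul(-39, 78) = -3042)
Mul(Add(Add(-19554, Mul(-1, 4893)), U), Pow(Add(o, 26521), -1)) = Mul(Add(Add(-19554, Mul(-1, 4893)), -3042), Pow(Add(Rational(-15198, 5), 26521), -1)) = Mul(Add(Add(-19554, -4893), -3042), Pow(Rational(117407, 5), -1)) = Mul(Add(-24447, -3042), Rational(5, 117407)) = Mul(-27489, Rational(5, 117407)) = Rational(-137445, 117407)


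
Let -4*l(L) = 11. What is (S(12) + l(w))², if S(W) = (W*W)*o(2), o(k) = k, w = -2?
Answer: 1301881/16 ≈ 81368.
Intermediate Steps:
l(L) = -11/4 (l(L) = -¼*11 = -11/4)
S(W) = 2*W² (S(W) = (W*W)*2 = W²*2 = 2*W²)
(S(12) + l(w))² = (2*12² - 11/4)² = (2*144 - 11/4)² = (288 - 11/4)² = (1141/4)² = 1301881/16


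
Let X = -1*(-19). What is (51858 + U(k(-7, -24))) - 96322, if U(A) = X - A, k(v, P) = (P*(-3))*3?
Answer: -44661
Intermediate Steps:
k(v, P) = -9*P (k(v, P) = -3*P*3 = -9*P)
X = 19
U(A) = 19 - A
(51858 + U(k(-7, -24))) - 96322 = (51858 + (19 - (-9)*(-24))) - 96322 = (51858 + (19 - 1*216)) - 96322 = (51858 + (19 - 216)) - 96322 = (51858 - 197) - 96322 = 51661 - 96322 = -44661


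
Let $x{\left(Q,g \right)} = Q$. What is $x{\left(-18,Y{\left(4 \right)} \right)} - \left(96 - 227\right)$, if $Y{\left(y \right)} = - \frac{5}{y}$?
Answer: $113$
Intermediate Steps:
$x{\left(-18,Y{\left(4 \right)} \right)} - \left(96 - 227\right) = -18 - \left(96 - 227\right) = -18 - -131 = -18 + 131 = 113$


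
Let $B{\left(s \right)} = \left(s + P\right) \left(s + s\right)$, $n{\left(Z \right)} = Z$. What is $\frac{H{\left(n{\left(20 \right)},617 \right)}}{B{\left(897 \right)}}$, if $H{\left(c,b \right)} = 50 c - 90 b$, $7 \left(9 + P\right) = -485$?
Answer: $- \frac{190855}{5140707} \approx -0.037126$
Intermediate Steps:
$P = - \frac{548}{7}$ ($P = -9 + \frac{1}{7} \left(-485\right) = -9 - \frac{485}{7} = - \frac{548}{7} \approx -78.286$)
$H{\left(c,b \right)} = - 90 b + 50 c$
$B{\left(s \right)} = 2 s \left(- \frac{548}{7} + s\right)$ ($B{\left(s \right)} = \left(s - \frac{548}{7}\right) \left(s + s\right) = \left(- \frac{548}{7} + s\right) 2 s = 2 s \left(- \frac{548}{7} + s\right)$)
$\frac{H{\left(n{\left(20 \right)},617 \right)}}{B{\left(897 \right)}} = \frac{\left(-90\right) 617 + 50 \cdot 20}{\frac{2}{7} \cdot 897 \left(-548 + 7 \cdot 897\right)} = \frac{-55530 + 1000}{\frac{2}{7} \cdot 897 \left(-548 + 6279\right)} = - \frac{54530}{\frac{2}{7} \cdot 897 \cdot 5731} = - \frac{54530}{\frac{10281414}{7}} = \left(-54530\right) \frac{7}{10281414} = - \frac{190855}{5140707}$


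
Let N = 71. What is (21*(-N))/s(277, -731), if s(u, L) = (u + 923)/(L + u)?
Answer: 112819/200 ≈ 564.09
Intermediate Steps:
s(u, L) = (923 + u)/(L + u)
(21*(-N))/s(277, -731) = (21*(-1*71))/(((923 + 277)/(-731 + 277))) = (21*(-71))/((1200/(-454))) = -1491/((-1/454*1200)) = -1491/(-600/227) = -1491*(-227/600) = 112819/200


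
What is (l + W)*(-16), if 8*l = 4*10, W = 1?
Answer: -96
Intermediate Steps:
l = 5 (l = (4*10)/8 = (⅛)*40 = 5)
(l + W)*(-16) = (5 + 1)*(-16) = 6*(-16) = -96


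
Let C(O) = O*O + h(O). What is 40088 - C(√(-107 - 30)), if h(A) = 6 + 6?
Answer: 40213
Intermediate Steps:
h(A) = 12
C(O) = 12 + O² (C(O) = O*O + 12 = O² + 12 = 12 + O²)
40088 - C(√(-107 - 30)) = 40088 - (12 + (√(-107 - 30))²) = 40088 - (12 + (√(-137))²) = 40088 - (12 + (I*√137)²) = 40088 - (12 - 137) = 40088 - 1*(-125) = 40088 + 125 = 40213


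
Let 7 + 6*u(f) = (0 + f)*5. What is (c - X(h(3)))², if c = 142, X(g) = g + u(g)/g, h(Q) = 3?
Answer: 1555009/81 ≈ 19198.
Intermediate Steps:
u(f) = -7/6 + 5*f/6 (u(f) = -7/6 + ((0 + f)*5)/6 = -7/6 + (f*5)/6 = -7/6 + (5*f)/6 = -7/6 + 5*f/6)
X(g) = g + (-7/6 + 5*g/6)/g
(c - X(h(3)))² = (142 - (⅚ + 3 - 7/6/3))² = (142 - (⅚ + 3 - 7/6*⅓))² = (142 - (⅚ + 3 - 7/18))² = (142 - 1*31/9)² = (142 - 31/9)² = (1247/9)² = 1555009/81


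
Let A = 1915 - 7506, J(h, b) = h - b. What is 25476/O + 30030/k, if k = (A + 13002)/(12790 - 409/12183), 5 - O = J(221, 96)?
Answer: 15533704157367/300960710 ≈ 51614.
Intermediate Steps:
A = -5591
O = -120 (O = 5 - (221 - 1*96) = 5 - (221 - 96) = 5 - 1*125 = 5 - 125 = -120)
k = 90288213/155820161 (k = (-5591 + 13002)/(12790 - 409/12183) = 7411/(12790 - 409*1/12183) = 7411/(12790 - 409/12183) = 7411/(155820161/12183) = 7411*(12183/155820161) = 90288213/155820161 ≈ 0.57944)
25476/O + 30030/k = 25476/(-120) + 30030/(90288213/155820161) = 25476*(-1/120) + 30030*(155820161/90288213) = -2123/10 + 1559759811610/30096071 = 15533704157367/300960710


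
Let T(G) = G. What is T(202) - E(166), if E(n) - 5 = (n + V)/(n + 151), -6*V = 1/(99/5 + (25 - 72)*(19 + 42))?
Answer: 5319964723/27076872 ≈ 196.48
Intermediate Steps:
V = 5/85416 (V = -1/(6*(99/5 + (25 - 72)*(19 + 42))) = -1/(6*(99*(⅕) - 47*61)) = -1/(6*(99/5 - 2867)) = -1/(6*(-14236/5)) = -⅙*(-5/14236) = 5/85416 ≈ 5.8537e-5)
E(n) = 5 + (5/85416 + n)/(151 + n) (E(n) = 5 + (n + 5/85416)/(n + 151) = 5 + (5/85416 + n)/(151 + n))
T(202) - E(166) = 202 - (64489085 + 512496*166)/(85416*(151 + 166)) = 202 - (64489085 + 85074336)/(85416*317) = 202 - 149563421/(85416*317) = 202 - 1*149563421/27076872 = 202 - 149563421/27076872 = 5319964723/27076872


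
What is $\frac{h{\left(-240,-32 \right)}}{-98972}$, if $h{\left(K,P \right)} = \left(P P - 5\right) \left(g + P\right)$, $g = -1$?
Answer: $\frac{33627}{98972} \approx 0.33976$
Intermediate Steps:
$h{\left(K,P \right)} = \left(-1 + P\right) \left(-5 + P^{2}\right)$ ($h{\left(K,P \right)} = \left(P P - 5\right) \left(-1 + P\right) = \left(P^{2} - 5\right) \left(-1 + P\right) = \left(-5 + P^{2}\right) \left(-1 + P\right) = \left(-1 + P\right) \left(-5 + P^{2}\right)$)
$\frac{h{\left(-240,-32 \right)}}{-98972} = \frac{5 + \left(-32\right)^{3} - \left(-32\right)^{2} - -160}{-98972} = \left(5 - 32768 - 1024 + 160\right) \left(- \frac{1}{98972}\right) = \left(-33627\right) \left(- \frac{1}{98972}\right) = \frac{33627}{98972}$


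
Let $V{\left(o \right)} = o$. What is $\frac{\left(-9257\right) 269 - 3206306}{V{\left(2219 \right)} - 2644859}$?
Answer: $\frac{271259}{125840} \approx 2.1556$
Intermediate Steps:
$\frac{\left(-9257\right) 269 - 3206306}{V{\left(2219 \right)} - 2644859} = \frac{\left(-9257\right) 269 - 3206306}{2219 - 2644859} = \frac{-2490133 - 3206306}{-2642640} = \left(-5696439\right) \left(- \frac{1}{2642640}\right) = \frac{271259}{125840}$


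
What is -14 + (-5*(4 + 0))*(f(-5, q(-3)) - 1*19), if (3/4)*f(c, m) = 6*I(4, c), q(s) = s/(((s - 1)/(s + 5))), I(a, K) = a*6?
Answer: -3474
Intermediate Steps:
I(a, K) = 6*a
q(s) = s*(5 + s)/(-1 + s) (q(s) = s/(((-1 + s)/(5 + s))) = s*((5 + s)/(-1 + s)) = s*(5 + s)/(-1 + s))
f(c, m) = 192 (f(c, m) = 4*(6*(6*4))/3 = 4*(6*24)/3 = (4/3)*144 = 192)
-14 + (-5*(4 + 0))*(f(-5, q(-3)) - 1*19) = -14 + (-5*(4 + 0))*(192 - 1*19) = -14 + (-5*4)*(192 - 19) = -14 - 20*173 = -14 - 3460 = -3474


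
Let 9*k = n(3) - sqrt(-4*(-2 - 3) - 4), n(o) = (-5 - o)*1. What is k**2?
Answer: 16/9 ≈ 1.7778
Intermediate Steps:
n(o) = -5 - o
k = -4/3 (k = ((-5 - 1*3) - sqrt(-4*(-2 - 3) - 4))/9 = ((-5 - 3) - sqrt(-4*(-5) - 4))/9 = (-8 - sqrt(20 - 4))/9 = (-8 - sqrt(16))/9 = (-8 - 1*4)/9 = (-8 - 4)/9 = (1/9)*(-12) = -4/3 ≈ -1.3333)
k**2 = (-4/3)**2 = 16/9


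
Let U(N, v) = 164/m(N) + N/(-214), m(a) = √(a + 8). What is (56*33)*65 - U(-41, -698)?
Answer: 25705639/214 + 164*I*√33/33 ≈ 1.2012e+5 + 28.549*I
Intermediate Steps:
m(a) = √(8 + a)
U(N, v) = 164/√(8 + N) - N/214 (U(N, v) = 164/(√(8 + N)) + N/(-214) = 164/√(8 + N) + N*(-1/214) = 164/√(8 + N) - N/214)
(56*33)*65 - U(-41, -698) = (56*33)*65 - (164/√(8 - 41) - 1/214*(-41)) = 1848*65 - (164/√(-33) + 41/214) = 120120 - (164*(-I*√33/33) + 41/214) = 120120 - (-164*I*√33/33 + 41/214) = 120120 - (41/214 - 164*I*√33/33) = 120120 + (-41/214 + 164*I*√33/33) = 25705639/214 + 164*I*√33/33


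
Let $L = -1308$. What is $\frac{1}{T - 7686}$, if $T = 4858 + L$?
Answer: $- \frac{1}{4136} \approx -0.00024178$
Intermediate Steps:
$T = 3550$ ($T = 4858 - 1308 = 3550$)
$\frac{1}{T - 7686} = \frac{1}{3550 - 7686} = \frac{1}{-4136} = - \frac{1}{4136}$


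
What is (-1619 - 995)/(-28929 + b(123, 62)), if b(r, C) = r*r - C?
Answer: 1307/6931 ≈ 0.18857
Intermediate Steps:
b(r, C) = r² - C
(-1619 - 995)/(-28929 + b(123, 62)) = (-1619 - 995)/(-28929 + (123² - 1*62)) = -2614/(-28929 + (15129 - 62)) = -2614/(-28929 + 15067) = -2614/(-13862) = -2614*(-1/13862) = 1307/6931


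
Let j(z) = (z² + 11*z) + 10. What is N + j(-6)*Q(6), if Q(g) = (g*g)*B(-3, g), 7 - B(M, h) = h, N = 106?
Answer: -614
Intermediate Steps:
B(M, h) = 7 - h
j(z) = 10 + z² + 11*z
Q(g) = g²*(7 - g) (Q(g) = (g*g)*(7 - g) = g²*(7 - g))
N + j(-6)*Q(6) = 106 + (10 + (-6)² + 11*(-6))*(6²*(7 - 1*6)) = 106 + (10 + 36 - 66)*(36*(7 - 6)) = 106 - 720 = -614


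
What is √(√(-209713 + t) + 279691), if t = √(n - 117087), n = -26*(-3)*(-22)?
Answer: √(279691 + √(-209713 + 199*I*√3)) ≈ 528.86 + 0.433*I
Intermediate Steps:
n = -1716 (n = 78*(-22) = -1716)
t = 199*I*√3 (t = √(-1716 - 117087) = √(-118803) = 199*I*√3 ≈ 344.68*I)
√(√(-209713 + t) + 279691) = √(√(-209713 + 199*I*√3) + 279691) = √(279691 + √(-209713 + 199*I*√3))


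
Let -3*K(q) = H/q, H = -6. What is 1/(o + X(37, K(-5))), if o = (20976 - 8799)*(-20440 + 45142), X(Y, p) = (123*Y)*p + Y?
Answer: 5/1503972353 ≈ 3.3245e-9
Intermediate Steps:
K(q) = 2/q (K(q) = -(-2)/q = 2/q)
X(Y, p) = Y + 123*Y*p (X(Y, p) = 123*Y*p + Y = Y + 123*Y*p)
o = 300796254 (o = 12177*24702 = 300796254)
1/(o + X(37, K(-5))) = 1/(300796254 + 37*(1 + 123*(2/(-5)))) = 1/(300796254 + 37*(1 + 123*(2*(-⅕)))) = 1/(300796254 + 37*(1 + 123*(-⅖))) = 1/(300796254 + 37*(1 - 246/5)) = 1/(300796254 + 37*(-241/5)) = 1/(300796254 - 8917/5) = 1/(1503972353/5) = 5/1503972353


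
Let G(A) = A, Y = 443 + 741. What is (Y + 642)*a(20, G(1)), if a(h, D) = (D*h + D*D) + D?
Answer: 40172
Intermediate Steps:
Y = 1184
a(h, D) = D + D**2 + D*h (a(h, D) = (D*h + D**2) + D = (D**2 + D*h) + D = D + D**2 + D*h)
(Y + 642)*a(20, G(1)) = (1184 + 642)*(1*(1 + 1 + 20)) = 1826*(1*22) = 1826*22 = 40172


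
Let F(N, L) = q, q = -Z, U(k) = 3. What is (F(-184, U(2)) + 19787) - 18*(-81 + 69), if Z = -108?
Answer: 20111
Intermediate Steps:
q = 108 (q = -1*(-108) = 108)
F(N, L) = 108
(F(-184, U(2)) + 19787) - 18*(-81 + 69) = (108 + 19787) - 18*(-81 + 69) = 19895 - 18*(-12) = 19895 + 216 = 20111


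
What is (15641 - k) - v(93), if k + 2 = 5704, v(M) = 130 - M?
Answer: 9902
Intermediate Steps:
k = 5702 (k = -2 + 5704 = 5702)
(15641 - k) - v(93) = (15641 - 1*5702) - (130 - 1*93) = (15641 - 5702) - (130 - 93) = 9939 - 1*37 = 9939 - 37 = 9902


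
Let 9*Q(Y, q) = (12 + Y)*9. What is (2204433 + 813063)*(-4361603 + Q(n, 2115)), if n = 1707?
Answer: -13155932530464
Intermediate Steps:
Q(Y, q) = 12 + Y (Q(Y, q) = ((12 + Y)*9)/9 = (108 + 9*Y)/9 = 12 + Y)
(2204433 + 813063)*(-4361603 + Q(n, 2115)) = (2204433 + 813063)*(-4361603 + (12 + 1707)) = 3017496*(-4361603 + 1719) = 3017496*(-4359884) = -13155932530464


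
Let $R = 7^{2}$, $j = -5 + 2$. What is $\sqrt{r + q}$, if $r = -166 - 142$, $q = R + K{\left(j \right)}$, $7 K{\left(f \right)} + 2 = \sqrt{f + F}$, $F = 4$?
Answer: $\frac{i \sqrt{12698}}{7} \approx 16.098 i$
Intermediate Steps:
$j = -3$
$K{\left(f \right)} = - \frac{2}{7} + \frac{\sqrt{4 + f}}{7}$ ($K{\left(f \right)} = - \frac{2}{7} + \frac{\sqrt{f + 4}}{7} = - \frac{2}{7} + \frac{\sqrt{4 + f}}{7}$)
$R = 49$
$q = \frac{342}{7}$ ($q = 49 - \left(\frac{2}{7} - \frac{\sqrt{4 - 3}}{7}\right) = 49 - \left(\frac{2}{7} - \frac{\sqrt{1}}{7}\right) = 49 + \left(- \frac{2}{7} + \frac{1}{7} \cdot 1\right) = 49 + \left(- \frac{2}{7} + \frac{1}{7}\right) = 49 - \frac{1}{7} = \frac{342}{7} \approx 48.857$)
$r = -308$
$\sqrt{r + q} = \sqrt{-308 + \frac{342}{7}} = \sqrt{- \frac{1814}{7}} = \frac{i \sqrt{12698}}{7}$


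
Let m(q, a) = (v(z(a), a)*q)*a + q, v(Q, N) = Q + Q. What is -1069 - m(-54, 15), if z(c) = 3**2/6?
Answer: 1415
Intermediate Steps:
z(c) = 3/2 (z(c) = 9*(1/6) = 3/2)
v(Q, N) = 2*Q
m(q, a) = q + 3*a*q (m(q, a) = ((2*(3/2))*q)*a + q = (3*q)*a + q = 3*a*q + q = q + 3*a*q)
-1069 - m(-54, 15) = -1069 - (-54)*(1 + 3*15) = -1069 - (-54)*(1 + 45) = -1069 - (-54)*46 = -1069 - 1*(-2484) = -1069 + 2484 = 1415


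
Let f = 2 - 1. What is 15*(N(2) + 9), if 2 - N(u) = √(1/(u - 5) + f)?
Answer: 165 - 5*√6 ≈ 152.75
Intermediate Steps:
f = 1
N(u) = 2 - √(1 + 1/(-5 + u)) (N(u) = 2 - √(1/(u - 5) + 1) = 2 - √(1/(-5 + u) + 1) = 2 - √(1 + 1/(-5 + u)))
15*(N(2) + 9) = 15*((2 - √((-4 + 2)/(-5 + 2))) + 9) = 15*((2 - √(-2/(-3))) + 9) = 15*((2 - √(-⅓*(-2))) + 9) = 15*((2 - √(⅔)) + 9) = 15*((2 - √6/3) + 9) = 15*(11 - √6/3) = 165 - 5*√6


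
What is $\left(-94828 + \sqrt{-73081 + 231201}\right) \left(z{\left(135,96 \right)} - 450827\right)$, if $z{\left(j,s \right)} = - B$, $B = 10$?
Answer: $42751971036 - 901674 \sqrt{39530} \approx 4.2573 \cdot 10^{10}$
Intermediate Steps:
$z{\left(j,s \right)} = -10$ ($z{\left(j,s \right)} = \left(-1\right) 10 = -10$)
$\left(-94828 + \sqrt{-73081 + 231201}\right) \left(z{\left(135,96 \right)} - 450827\right) = \left(-94828 + \sqrt{-73081 + 231201}\right) \left(-10 - 450827\right) = \left(-94828 + \sqrt{158120}\right) \left(-450837\right) = \left(-94828 + 2 \sqrt{39530}\right) \left(-450837\right) = 42751971036 - 901674 \sqrt{39530}$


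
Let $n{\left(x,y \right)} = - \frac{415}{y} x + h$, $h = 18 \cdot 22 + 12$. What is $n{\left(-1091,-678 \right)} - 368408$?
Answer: $- \frac{249956765}{678} \approx -3.6867 \cdot 10^{5}$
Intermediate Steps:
$h = 408$ ($h = 396 + 12 = 408$)
$n{\left(x,y \right)} = 408 - \frac{415 x}{y}$ ($n{\left(x,y \right)} = - \frac{415}{y} x + 408 = - \frac{415 x}{y} + 408 = 408 - \frac{415 x}{y}$)
$n{\left(-1091,-678 \right)} - 368408 = \left(408 - - \frac{452765}{-678}\right) - 368408 = \left(408 - \left(-452765\right) \left(- \frac{1}{678}\right)\right) - 368408 = \left(408 - \frac{452765}{678}\right) - 368408 = - \frac{176141}{678} - 368408 = - \frac{249956765}{678}$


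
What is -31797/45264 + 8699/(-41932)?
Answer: -143921945/158167504 ≈ -0.90993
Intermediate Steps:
-31797/45264 + 8699/(-41932) = -31797*1/45264 + 8699*(-1/41932) = -10599/15088 - 8699/41932 = -143921945/158167504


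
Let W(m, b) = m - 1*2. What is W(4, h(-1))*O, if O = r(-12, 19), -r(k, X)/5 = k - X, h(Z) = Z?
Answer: 310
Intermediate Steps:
r(k, X) = -5*k + 5*X (r(k, X) = -5*(k - X) = -5*k + 5*X)
W(m, b) = -2 + m (W(m, b) = m - 2 = -2 + m)
O = 155 (O = -5*(-12) + 5*19 = 60 + 95 = 155)
W(4, h(-1))*O = (-2 + 4)*155 = 2*155 = 310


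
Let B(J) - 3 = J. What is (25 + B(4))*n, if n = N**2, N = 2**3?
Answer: 2048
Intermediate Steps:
B(J) = 3 + J
N = 8
n = 64 (n = 8**2 = 64)
(25 + B(4))*n = (25 + (3 + 4))*64 = (25 + 7)*64 = 32*64 = 2048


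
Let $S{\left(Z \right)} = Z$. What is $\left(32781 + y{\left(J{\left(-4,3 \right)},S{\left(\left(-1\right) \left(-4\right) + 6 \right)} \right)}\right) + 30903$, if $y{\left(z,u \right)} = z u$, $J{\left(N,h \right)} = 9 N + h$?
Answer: $63354$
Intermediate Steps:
$J{\left(N,h \right)} = h + 9 N$
$y{\left(z,u \right)} = u z$
$\left(32781 + y{\left(J{\left(-4,3 \right)},S{\left(\left(-1\right) \left(-4\right) + 6 \right)} \right)}\right) + 30903 = \left(32781 + \left(\left(-1\right) \left(-4\right) + 6\right) \left(3 + 9 \left(-4\right)\right)\right) + 30903 = \left(32781 + \left(4 + 6\right) \left(3 - 36\right)\right) + 30903 = \left(32781 + 10 \left(-33\right)\right) + 30903 = \left(32781 - 330\right) + 30903 = 32451 + 30903 = 63354$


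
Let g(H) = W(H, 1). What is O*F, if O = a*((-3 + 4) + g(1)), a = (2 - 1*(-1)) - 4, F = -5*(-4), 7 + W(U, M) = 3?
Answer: 60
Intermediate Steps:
W(U, M) = -4 (W(U, M) = -7 + 3 = -4)
g(H) = -4
F = 20
a = -1 (a = (2 + 1) - 4 = 3 - 4 = -1)
O = 3 (O = -((-3 + 4) - 4) = -(1 - 4) = -1*(-3) = 3)
O*F = 3*20 = 60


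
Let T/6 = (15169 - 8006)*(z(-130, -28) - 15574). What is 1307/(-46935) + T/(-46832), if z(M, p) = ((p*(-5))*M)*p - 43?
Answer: -498224474849057/1099029960 ≈ -4.5333e+5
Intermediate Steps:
z(M, p) = -43 - 5*M*p**2 (z(M, p) = ((-5*p)*M)*p - 43 = (-5*M*p)*p - 43 = -5*M*p**2 - 43 = -43 - 5*M*p**2)
T = 21230401374 (T = 6*((15169 - 8006)*((-43 - 5*(-130)*(-28)**2) - 15574)) = 6*(7163*((-43 - 5*(-130)*784) - 15574)) = 6*(7163*((-43 + 509600) - 15574)) = 6*(7163*(509557 - 15574)) = 6*(7163*493983) = 6*3538400229 = 21230401374)
1307/(-46935) + T/(-46832) = 1307/(-46935) + 21230401374/(-46832) = 1307*(-1/46935) + 21230401374*(-1/46832) = -1307/46935 - 10615200687/23416 = -498224474849057/1099029960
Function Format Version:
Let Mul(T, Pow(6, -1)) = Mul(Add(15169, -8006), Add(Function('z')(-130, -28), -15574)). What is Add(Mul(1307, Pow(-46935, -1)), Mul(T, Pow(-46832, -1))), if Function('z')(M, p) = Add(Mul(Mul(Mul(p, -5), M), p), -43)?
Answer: Rational(-498224474849057, 1099029960) ≈ -4.5333e+5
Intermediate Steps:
Function('z')(M, p) = Add(-43, Mul(-5, M, Pow(p, 2))) (Function('z')(M, p) = Add(Mul(Mul(Mul(-5, p), M), p), -43) = Add(Mul(Mul(-5, M, p), p), -43) = Add(Mul(-5, M, Pow(p, 2)), -43) = Add(-43, Mul(-5, M, Pow(p, 2))))
T = 21230401374 (T = Mul(6, Mul(Add(15169, -8006), Add(Add(-43, Mul(-5, -130, Pow(-28, 2))), -15574))) = Mul(6, Mul(7163, Add(Add(-43, Mul(-5, -130, 784)), -15574))) = Mul(6, Mul(7163, Add(Add(-43, 509600), -15574))) = Mul(6, Mul(7163, Add(509557, -15574))) = Mul(6, Mul(7163, 493983)) = Mul(6, 3538400229) = 21230401374)
Add(Mul(1307, Pow(-46935, -1)), Mul(T, Pow(-46832, -1))) = Add(Mul(1307, Pow(-46935, -1)), Mul(21230401374, Pow(-46832, -1))) = Add(Mul(1307, Rational(-1, 46935)), Mul(21230401374, Rational(-1, 46832))) = Add(Rational(-1307, 46935), Rational(-10615200687, 23416)) = Rational(-498224474849057, 1099029960)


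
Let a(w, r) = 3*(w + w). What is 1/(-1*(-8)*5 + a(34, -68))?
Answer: 1/244 ≈ 0.0040984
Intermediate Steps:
a(w, r) = 6*w (a(w, r) = 3*(2*w) = 6*w)
1/(-1*(-8)*5 + a(34, -68)) = 1/(-1*(-8)*5 + 6*34) = 1/(8*5 + 204) = 1/(40 + 204) = 1/244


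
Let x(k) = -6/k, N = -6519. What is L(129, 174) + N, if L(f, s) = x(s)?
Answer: -189052/29 ≈ -6519.0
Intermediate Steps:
L(f, s) = -6/s
L(129, 174) + N = -6/174 - 6519 = -6*1/174 - 6519 = -1/29 - 6519 = -189052/29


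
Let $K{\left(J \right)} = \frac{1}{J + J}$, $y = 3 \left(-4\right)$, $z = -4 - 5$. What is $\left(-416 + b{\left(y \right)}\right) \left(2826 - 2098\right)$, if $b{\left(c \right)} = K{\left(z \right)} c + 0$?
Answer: $- \frac{907088}{3} \approx -3.0236 \cdot 10^{5}$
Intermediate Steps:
$z = -9$
$y = -12$
$K{\left(J \right)} = \frac{1}{2 J}$
$b{\left(c \right)} = - \frac{c}{18}$ ($b{\left(c \right)} = \frac{1}{2 \left(-9\right)} c + 0 = \frac{1}{2} \left(- \frac{1}{9}\right) c + 0 = - \frac{c}{18} + 0 = - \frac{c}{18}$)
$\left(-416 + b{\left(y \right)}\right) \left(2826 - 2098\right) = \left(-416 - - \frac{2}{3}\right) \left(2826 - 2098\right) = \left(-416 + \frac{2}{3}\right) 728 = \left(- \frac{1246}{3}\right) 728 = - \frac{907088}{3}$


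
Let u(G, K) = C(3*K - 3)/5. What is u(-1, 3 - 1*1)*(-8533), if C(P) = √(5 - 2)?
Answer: -8533*√3/5 ≈ -2955.9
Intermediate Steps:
C(P) = √3
u(G, K) = √3/5
u(-1, 3 - 1*1)*(-8533) = (√3/5)*(-8533) = -8533*√3/5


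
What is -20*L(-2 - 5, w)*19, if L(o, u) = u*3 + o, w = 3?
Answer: -760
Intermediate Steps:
L(o, u) = o + 3*u (L(o, u) = 3*u + o = o + 3*u)
-20*L(-2 - 5, w)*19 = -20*((-2 - 5) + 3*3)*19 = -20*(-7 + 9)*19 = -20*2*19 = -40*19 = -760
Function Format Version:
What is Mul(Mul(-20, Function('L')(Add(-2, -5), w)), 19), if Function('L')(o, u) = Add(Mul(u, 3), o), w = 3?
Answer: -760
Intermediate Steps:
Function('L')(o, u) = Add(o, Mul(3, u)) (Function('L')(o, u) = Add(Mul(3, u), o) = Add(o, Mul(3, u)))
Mul(Mul(-20, Function('L')(Add(-2, -5), w)), 19) = Mul(Mul(-20, Add(Add(-2, -5), Mul(3, 3))), 19) = Mul(Mul(-20, Add(-7, 9)), 19) = Mul(Mul(-20, 2), 19) = Mul(-40, 19) = -760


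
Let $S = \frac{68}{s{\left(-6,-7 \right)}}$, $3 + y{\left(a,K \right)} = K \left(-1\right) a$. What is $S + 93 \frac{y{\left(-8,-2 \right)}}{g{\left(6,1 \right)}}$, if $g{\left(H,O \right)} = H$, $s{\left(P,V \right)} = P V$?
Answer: $- \frac{12301}{42} \approx -292.88$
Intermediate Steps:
$y{\left(a,K \right)} = -3 - K a$ ($y{\left(a,K \right)} = -3 + K \left(-1\right) a = -3 + - K a = -3 - K a$)
$S = \frac{34}{21}$ ($S = \frac{68}{\left(-6\right) \left(-7\right)} = \frac{68}{42} = 68 \cdot \frac{1}{42} = \frac{34}{21} \approx 1.619$)
$S + 93 \frac{y{\left(-8,-2 \right)}}{g{\left(6,1 \right)}} = \frac{34}{21} + 93 \frac{-3 - \left(-2\right) \left(-8\right)}{6} = \frac{34}{21} + 93 \left(-3 - 16\right) \frac{1}{6} = \frac{34}{21} + 93 \left(\left(-19\right) \frac{1}{6}\right) = \frac{34}{21} + 93 \left(- \frac{19}{6}\right) = \frac{34}{21} - \frac{589}{2} = - \frac{12301}{42}$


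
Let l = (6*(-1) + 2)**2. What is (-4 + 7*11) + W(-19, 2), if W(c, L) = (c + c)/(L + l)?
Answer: 638/9 ≈ 70.889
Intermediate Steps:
l = 16 (l = (-6 + 2)**2 = (-4)**2 = 16)
W(c, L) = 2*c/(16 + L) (W(c, L) = (c + c)/(L + 16) = (2*c)/(16 + L) = 2*c/(16 + L))
(-4 + 7*11) + W(-19, 2) = (-4 + 7*11) + 2*(-19)/(16 + 2) = (-4 + 77) + 2*(-19)/18 = 73 + 2*(-19)*(1/18) = 73 - 19/9 = 638/9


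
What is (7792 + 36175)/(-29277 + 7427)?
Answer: -43967/21850 ≈ -2.0122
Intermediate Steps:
(7792 + 36175)/(-29277 + 7427) = 43967/(-21850) = 43967*(-1/21850) = -43967/21850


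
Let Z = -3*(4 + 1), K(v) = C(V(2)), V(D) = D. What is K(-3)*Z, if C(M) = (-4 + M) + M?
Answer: 0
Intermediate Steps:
C(M) = -4 + 2*M
K(v) = 0 (K(v) = -4 + 2*2 = -4 + 4 = 0)
Z = -15 (Z = -3*5 = -15)
K(-3)*Z = 0*(-15) = 0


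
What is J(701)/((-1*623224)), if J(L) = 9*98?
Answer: -63/44516 ≈ -0.0014152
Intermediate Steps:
J(L) = 882
J(701)/((-1*623224)) = 882/((-1*623224)) = 882/(-623224) = 882*(-1/623224) = -63/44516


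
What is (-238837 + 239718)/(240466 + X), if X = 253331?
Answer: 881/493797 ≈ 0.0017841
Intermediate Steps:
(-238837 + 239718)/(240466 + X) = (-238837 + 239718)/(240466 + 253331) = 881/493797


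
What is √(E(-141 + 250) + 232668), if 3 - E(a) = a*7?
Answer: 2*√57977 ≈ 481.57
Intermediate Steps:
E(a) = 3 - 7*a (E(a) = 3 - a*7 = 3 - 7*a)
√(E(-141 + 250) + 232668) = √((3 - 7*(-141 + 250)) + 232668) = √((3 - 7*109) + 232668) = √((3 - 763) + 232668) = √(-760 + 232668) = √231908 = 2*√57977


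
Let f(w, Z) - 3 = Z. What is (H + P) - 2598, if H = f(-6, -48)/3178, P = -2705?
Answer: -16852979/3178 ≈ -5303.0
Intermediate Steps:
f(w, Z) = 3 + Z
H = -45/3178 (H = (3 - 48)/3178 = -45*1/3178 = -45/3178 ≈ -0.014160)
(H + P) - 2598 = (-45/3178 - 2705) - 2598 = -8596535/3178 - 2598 = -16852979/3178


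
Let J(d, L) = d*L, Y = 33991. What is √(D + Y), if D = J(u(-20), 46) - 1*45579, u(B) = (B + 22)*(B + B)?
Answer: 2*I*√3817 ≈ 123.56*I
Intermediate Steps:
u(B) = 2*B*(22 + B) (u(B) = (22 + B)*(2*B) = 2*B*(22 + B))
J(d, L) = L*d
D = -49259 (D = 46*(2*(-20)*(22 - 20)) - 1*45579 = 46*(2*(-20)*2) - 45579 = 46*(-80) - 45579 = -3680 - 45579 = -49259)
√(D + Y) = √(-49259 + 33991) = √(-15268) = 2*I*√3817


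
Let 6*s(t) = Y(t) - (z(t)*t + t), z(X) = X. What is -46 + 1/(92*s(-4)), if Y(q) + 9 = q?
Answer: -52903/1150 ≈ -46.003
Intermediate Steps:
Y(q) = -9 + q
s(t) = -3/2 - t²/6 (s(t) = ((-9 + t) - (t*t + t))/6 = ((-9 + t) - (t² + t))/6 = ((-9 + t) - (t + t²))/6 = ((-9 + t) + (-t - t²))/6 = (-9 - t²)/6 = -3/2 - t²/6)
-46 + 1/(92*s(-4)) = -46 + 1/(92*(-3/2 - ⅙*(-4)²)) = -46 + 1/(92*(-3/2 - ⅙*16)) = -46 + 1/(92*(-3/2 - 8/3)) = -46 + 1/(92*(-25/6)) = -46 + (1/92)*(-6/25) = -46 - 3/1150 = -52903/1150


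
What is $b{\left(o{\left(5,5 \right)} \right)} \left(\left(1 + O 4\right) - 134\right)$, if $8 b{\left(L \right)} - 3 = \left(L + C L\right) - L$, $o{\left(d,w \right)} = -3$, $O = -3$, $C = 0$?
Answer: $- \frac{435}{8} \approx -54.375$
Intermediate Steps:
$b{\left(L \right)} = \frac{3}{8}$ ($b{\left(L \right)} = \frac{3}{8} + \frac{\left(L + 0 L\right) - L}{8} = \frac{3}{8} + \frac{\left(L + 0\right) - L}{8} = \frac{3}{8} + \frac{L - L}{8} = \frac{3}{8} + \frac{1}{8} \cdot 0 = \frac{3}{8} + 0 = \frac{3}{8}$)
$b{\left(o{\left(5,5 \right)} \right)} \left(\left(1 + O 4\right) - 134\right) = \frac{3 \left(\left(1 - 12\right) - 134\right)}{8} = \frac{3 \left(-11 - 134\right)}{8} = \frac{3}{8} \left(-145\right) = - \frac{435}{8}$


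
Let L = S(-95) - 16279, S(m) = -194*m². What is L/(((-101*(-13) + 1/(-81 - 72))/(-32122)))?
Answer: 4342424406957/100444 ≈ 4.3232e+7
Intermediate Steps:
L = -1767129 (L = -194*(-95)² - 16279 = -194*9025 - 16279 = -1750850 - 16279 = -1767129)
L/(((-101*(-13) + 1/(-81 - 72))/(-32122))) = -1767129*(-32122/(-101*(-13) + 1/(-81 - 72))) = -1767129*(-32122/(1313 + 1/(-153))) = -1767129*(-32122/(1313 - 1/153)) = -1767129/((200888/153)*(-1/32122)) = -1767129/(-100444/2457333) = -1767129*(-2457333/100444) = 4342424406957/100444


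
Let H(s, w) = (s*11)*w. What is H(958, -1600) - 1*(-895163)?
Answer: -15965637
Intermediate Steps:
H(s, w) = 11*s*w (H(s, w) = (11*s)*w = 11*s*w)
H(958, -1600) - 1*(-895163) = 11*958*(-1600) - 1*(-895163) = -16860800 + 895163 = -15965637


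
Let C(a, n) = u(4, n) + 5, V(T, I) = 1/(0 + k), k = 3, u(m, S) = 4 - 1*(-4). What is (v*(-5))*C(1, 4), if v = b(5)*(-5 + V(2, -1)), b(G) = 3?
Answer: 910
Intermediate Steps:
u(m, S) = 8 (u(m, S) = 4 + 4 = 8)
V(T, I) = ⅓ (V(T, I) = 1/(0 + 3) = 1/3 = ⅓)
v = -14 (v = 3*(-5 + ⅓) = 3*(-14/3) = -14)
C(a, n) = 13 (C(a, n) = 8 + 5 = 13)
(v*(-5))*C(1, 4) = -14*(-5)*13 = 70*13 = 910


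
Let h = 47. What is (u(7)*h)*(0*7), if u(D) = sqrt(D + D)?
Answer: 0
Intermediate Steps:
u(D) = sqrt(2)*sqrt(D) (u(D) = sqrt(2*D) = sqrt(2)*sqrt(D))
(u(7)*h)*(0*7) = ((sqrt(2)*sqrt(7))*47)*(0*7) = (sqrt(14)*47)*0 = (47*sqrt(14))*0 = 0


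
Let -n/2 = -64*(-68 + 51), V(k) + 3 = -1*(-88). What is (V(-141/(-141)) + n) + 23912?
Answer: 21821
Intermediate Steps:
V(k) = 85 (V(k) = -3 - 1*(-88) = -3 + 88 = 85)
n = -2176 (n = -(-128)*(-68 + 51) = -(-128)*(-17) = -2*1088 = -2176)
(V(-141/(-141)) + n) + 23912 = (85 - 2176) + 23912 = -2091 + 23912 = 21821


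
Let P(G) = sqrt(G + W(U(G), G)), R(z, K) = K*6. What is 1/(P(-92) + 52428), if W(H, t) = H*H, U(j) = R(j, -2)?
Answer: 13107/687173783 - sqrt(13)/1374347566 ≈ 1.9071e-5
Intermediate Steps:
R(z, K) = 6*K
U(j) = -12 (U(j) = 6*(-2) = -12)
W(H, t) = H**2
P(G) = sqrt(144 + G) (P(G) = sqrt(G + (-12)**2) = sqrt(G + 144) = sqrt(144 + G))
1/(P(-92) + 52428) = 1/(sqrt(144 - 92) + 52428) = 1/(sqrt(52) + 52428) = 1/(2*sqrt(13) + 52428) = 1/(52428 + 2*sqrt(13))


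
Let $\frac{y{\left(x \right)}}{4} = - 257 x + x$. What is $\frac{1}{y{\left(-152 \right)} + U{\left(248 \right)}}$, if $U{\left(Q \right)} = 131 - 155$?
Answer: $\frac{1}{155624} \approx 6.4257 \cdot 10^{-6}$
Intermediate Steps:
$U{\left(Q \right)} = -24$
$y{\left(x \right)} = - 1024 x$ ($y{\left(x \right)} = 4 \left(- 257 x + x\right) = 4 \left(- 256 x\right) = - 1024 x$)
$\frac{1}{y{\left(-152 \right)} + U{\left(248 \right)}} = \frac{1}{\left(-1024\right) \left(-152\right) - 24} = \frac{1}{155648 - 24} = \frac{1}{155624}$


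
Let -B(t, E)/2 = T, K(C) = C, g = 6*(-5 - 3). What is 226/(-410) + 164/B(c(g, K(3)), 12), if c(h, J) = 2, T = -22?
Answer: 7162/2255 ≈ 3.1761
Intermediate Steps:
g = -48 (g = 6*(-8) = -48)
B(t, E) = 44 (B(t, E) = -2*(-22) = 44)
226/(-410) + 164/B(c(g, K(3)), 12) = 226/(-410) + 164/44 = 226*(-1/410) + 164*(1/44) = -113/205 + 41/11 = 7162/2255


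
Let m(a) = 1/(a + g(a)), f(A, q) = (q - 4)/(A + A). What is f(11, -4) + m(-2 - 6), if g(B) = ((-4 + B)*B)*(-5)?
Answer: -1963/5368 ≈ -0.36569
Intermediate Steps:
g(B) = -5*B*(-4 + B) (g(B) = (B*(-4 + B))*(-5) = -5*B*(-4 + B))
f(A, q) = (-4 + q)/(2*A) (f(A, q) = (-4 + q)/((2*A)) = (-4 + q)*(1/(2*A)) = (-4 + q)/(2*A))
m(a) = 1/(a + 5*a*(4 - a))
f(11, -4) + m(-2 - 6) = (1/2)*(-4 - 4)/11 - 1/((-2 - 6)*(-21 + 5*(-2 - 6))) = (1/2)*(1/11)*(-8) - 1/(-8*(-21 + 5*(-8))) = -4/11 - 1*(-1/8)/(-21 - 40) = -4/11 - 1*(-1/8)/(-61) = -4/11 - 1*(-1/8)*(-1/61) = -4/11 - 1/488 = -1963/5368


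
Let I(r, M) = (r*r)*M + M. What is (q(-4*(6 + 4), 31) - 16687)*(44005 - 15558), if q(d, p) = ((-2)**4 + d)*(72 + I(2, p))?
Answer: -629674345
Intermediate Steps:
I(r, M) = M + M*r**2 (I(r, M) = r**2*M + M = M*r**2 + M = M + M*r**2)
q(d, p) = (16 + d)*(72 + 5*p) (q(d, p) = ((-2)**4 + d)*(72 + p*(1 + 2**2)) = (16 + d)*(72 + p*(1 + 4)) = (16 + d)*(72 + p*5) = (16 + d)*(72 + 5*p))
(q(-4*(6 + 4), 31) - 16687)*(44005 - 15558) = ((1152 + 72*(-4*(6 + 4)) + 80*31 + 5*(-4*(6 + 4))*31) - 16687)*(44005 - 15558) = ((1152 + 72*(-4*10) + 2480 + 5*(-4*10)*31) - 16687)*28447 = ((1152 + 72*(-40) + 2480 + 5*(-40)*31) - 16687)*28447 = ((1152 - 2880 + 2480 - 6200) - 16687)*28447 = (-5448 - 16687)*28447 = -22135*28447 = -629674345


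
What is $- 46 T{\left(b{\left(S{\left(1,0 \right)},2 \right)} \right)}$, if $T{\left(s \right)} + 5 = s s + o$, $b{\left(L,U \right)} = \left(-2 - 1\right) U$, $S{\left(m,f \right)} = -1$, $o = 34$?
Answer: $-2990$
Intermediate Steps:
$b{\left(L,U \right)} = - 3 U$
$T{\left(s \right)} = 29 + s^{2}$ ($T{\left(s \right)} = -5 + \left(s s + 34\right) = -5 + \left(s^{2} + 34\right) = -5 + \left(34 + s^{2}\right) = 29 + s^{2}$)
$- 46 T{\left(b{\left(S{\left(1,0 \right)},2 \right)} \right)} = - 46 \left(29 + \left(\left(-3\right) 2\right)^{2}\right) = - 46 \left(29 + \left(-6\right)^{2}\right) = - 46 \left(29 + 36\right) = \left(-46\right) 65 = -2990$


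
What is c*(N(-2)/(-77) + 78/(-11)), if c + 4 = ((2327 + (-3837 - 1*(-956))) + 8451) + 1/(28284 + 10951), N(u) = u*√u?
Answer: -2195925888/39235 + 56305792*I*√2/274645 ≈ -55969.0 + 289.93*I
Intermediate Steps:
N(u) = u^(3/2)
c = 309681856/39235 (c = -4 + (((2327 + (-3837 - 1*(-956))) + 8451) + 1/(28284 + 10951)) = -4 + (((2327 + (-3837 + 956)) + 8451) + 1/39235) = -4 + (((2327 - 2881) + 8451) + 1/39235) = -4 + ((-554 + 8451) + 1/39235) = -4 + (7897 + 1/39235) = -4 + 309838796/39235 = 309681856/39235 ≈ 7893.0)
c*(N(-2)/(-77) + 78/(-11)) = 309681856*((-2)^(3/2)/(-77) + 78/(-11))/39235 = 309681856*(-2*I*√2*(-1/77) + 78*(-1/11))/39235 = 309681856*(2*I*√2/77 - 78/11)/39235 = 309681856*(-78/11 + 2*I*√2/77)/39235 = -2195925888/39235 + 56305792*I*√2/274645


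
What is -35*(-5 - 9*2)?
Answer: 805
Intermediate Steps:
-35*(-5 - 9*2) = -35*(-5 - 18) = -35*(-23) = 805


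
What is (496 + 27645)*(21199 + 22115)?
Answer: 1218899274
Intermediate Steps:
(496 + 27645)*(21199 + 22115) = 28141*43314 = 1218899274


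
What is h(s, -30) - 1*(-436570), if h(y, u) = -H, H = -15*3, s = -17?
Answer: 436615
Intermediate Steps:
H = -45
h(y, u) = 45 (h(y, u) = -1*(-45) = 45)
h(s, -30) - 1*(-436570) = 45 - 1*(-436570) = 45 + 436570 = 436615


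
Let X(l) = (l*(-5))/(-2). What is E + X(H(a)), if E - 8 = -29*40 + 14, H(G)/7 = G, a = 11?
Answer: -1891/2 ≈ -945.50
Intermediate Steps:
H(G) = 7*G
X(l) = 5*l/2 (X(l) = -5*l*(-½) = 5*l/2)
E = -1138 (E = 8 + (-29*40 + 14) = 8 + (-1160 + 14) = 8 - 1146 = -1138)
E + X(H(a)) = -1138 + 5*(7*11)/2 = -1138 + (5/2)*77 = -1138 + 385/2 = -1891/2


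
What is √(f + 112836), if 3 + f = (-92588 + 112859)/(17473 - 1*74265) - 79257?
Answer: 3*√3008126980262/28396 ≈ 183.24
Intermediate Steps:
f = -4501354191/56792 (f = -3 + ((-92588 + 112859)/(17473 - 1*74265) - 79257) = -3 + (20271/(17473 - 74265) - 79257) = -3 + (20271/(-56792) - 79257) = -3 + (20271*(-1/56792) - 79257) = -3 + (-20271/56792 - 79257) = -3 - 4501183815/56792 = -4501354191/56792 ≈ -79260.)
√(f + 112836) = √(-4501354191/56792 + 112836) = √(1906827921/56792) = 3*√3008126980262/28396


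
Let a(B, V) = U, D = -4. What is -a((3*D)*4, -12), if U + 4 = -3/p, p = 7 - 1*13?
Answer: 7/2 ≈ 3.5000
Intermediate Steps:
p = -6 (p = 7 - 13 = -6)
U = -7/2 (U = -4 - 3/(-6) = -4 - 3*(-1/6) = -4 + 1/2 = -7/2 ≈ -3.5000)
a(B, V) = -7/2
-a((3*D)*4, -12) = -1*(-7/2) = 7/2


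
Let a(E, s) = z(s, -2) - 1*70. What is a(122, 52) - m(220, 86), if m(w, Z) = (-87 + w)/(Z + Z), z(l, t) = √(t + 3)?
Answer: -12001/172 ≈ -69.773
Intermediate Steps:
z(l, t) = √(3 + t)
a(E, s) = -69 (a(E, s) = √(3 - 2) - 1*70 = √1 - 70 = 1 - 70 = -69)
m(w, Z) = (-87 + w)/(2*Z) (m(w, Z) = (-87 + w)/((2*Z)) = (-87 + w)*(1/(2*Z)) = (-87 + w)/(2*Z))
a(122, 52) - m(220, 86) = -69 - (-87 + 220)/(2*86) = -69 - 133/(2*86) = -69 - 1*133/172 = -69 - 133/172 = -12001/172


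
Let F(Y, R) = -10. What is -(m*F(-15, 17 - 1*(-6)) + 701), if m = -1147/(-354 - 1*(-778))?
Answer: -154347/212 ≈ -728.05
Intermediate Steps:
m = -1147/424 (m = -1147/(-354 + 778) = -1147/424 ≈ -2.7052)
-(m*F(-15, 17 - 1*(-6)) + 701) = -(-1147/424*(-10) + 701) = -(5735/212 + 701) = -1*154347/212 = -154347/212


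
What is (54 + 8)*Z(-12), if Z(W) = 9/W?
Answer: -93/2 ≈ -46.500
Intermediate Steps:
(54 + 8)*Z(-12) = (54 + 8)*(9/(-12)) = 62*(9*(-1/12)) = 62*(-¾) = -93/2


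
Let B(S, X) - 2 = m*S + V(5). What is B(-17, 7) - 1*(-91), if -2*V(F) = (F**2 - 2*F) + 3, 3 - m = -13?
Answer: -188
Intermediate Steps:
m = 16 (m = 3 - 1*(-13) = 3 + 13 = 16)
V(F) = -3/2 + F - F**2/2 (V(F) = -((F**2 - 2*F) + 3)/2 = -(3 + F**2 - 2*F)/2 = -3/2 + F - F**2/2)
B(S, X) = -7 + 16*S (B(S, X) = 2 + (16*S + (-3/2 + 5 - 1/2*5**2)) = 2 + (16*S + (-3/2 + 5 - 1/2*25)) = 2 + (16*S + (-3/2 + 5 - 25/2)) = 2 + (16*S - 9) = 2 + (-9 + 16*S) = -7 + 16*S)
B(-17, 7) - 1*(-91) = (-7 + 16*(-17)) - 1*(-91) = (-7 - 272) + 91 = -279 + 91 = -188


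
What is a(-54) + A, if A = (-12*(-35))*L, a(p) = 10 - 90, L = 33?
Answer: 13780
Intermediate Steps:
a(p) = -80
A = 13860 (A = -12*(-35)*33 = 420*33 = 13860)
a(-54) + A = -80 + 13860 = 13780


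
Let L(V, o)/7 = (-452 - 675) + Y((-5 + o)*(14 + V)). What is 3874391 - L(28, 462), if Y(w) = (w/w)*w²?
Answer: -2574985172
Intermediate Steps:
Y(w) = w² (Y(w) = 1*w² = w²)
L(V, o) = -7889 + 7*(-5 + o)²*(14 + V)² (L(V, o) = 7*((-452 - 675) + ((-5 + o)*(14 + V))²) = 7*(-1127 + (-5 + o)²*(14 + V)²) = -7889 + 7*(-5 + o)²*(14 + V)²)
3874391 - L(28, 462) = 3874391 - (-7889 + 7*(-70 - 5*28 + 14*462 + 28*462)²) = 3874391 - (-7889 + 7*(-70 - 140 + 6468 + 12936)²) = 3874391 - (-7889 + 7*19194²) = 3874391 - (-7889 + 7*368409636) = 3874391 - (-7889 + 2578867452) = 3874391 - 1*2578859563 = 3874391 - 2578859563 = -2574985172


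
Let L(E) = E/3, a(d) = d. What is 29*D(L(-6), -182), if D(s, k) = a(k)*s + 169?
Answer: 15457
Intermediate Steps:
L(E) = E/3 (L(E) = E*(⅓) = E/3)
D(s, k) = 169 + k*s (D(s, k) = k*s + 169 = 169 + k*s)
29*D(L(-6), -182) = 29*(169 - 182*(-6)/3) = 29*(169 - 182*(-2)) = 29*(169 + 364) = 29*533 = 15457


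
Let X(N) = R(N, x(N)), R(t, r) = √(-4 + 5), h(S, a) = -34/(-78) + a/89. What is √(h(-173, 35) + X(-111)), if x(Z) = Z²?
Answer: √22037379/3471 ≈ 1.3525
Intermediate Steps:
h(S, a) = 17/39 + a/89 (h(S, a) = -34*(-1/78) + a*(1/89) = 17/39 + a/89)
R(t, r) = 1 (R(t, r) = √1 = 1)
X(N) = 1
√(h(-173, 35) + X(-111)) = √((17/39 + (1/89)*35) + 1) = √((17/39 + 35/89) + 1) = √(2878/3471 + 1) = √(6349/3471) = √22037379/3471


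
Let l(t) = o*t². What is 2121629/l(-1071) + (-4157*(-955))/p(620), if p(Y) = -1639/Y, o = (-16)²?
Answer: -722759802384461269/481280050944 ≈ -1.5017e+6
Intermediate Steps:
o = 256
l(t) = 256*t²
2121629/l(-1071) + (-4157*(-955))/p(620) = 2121629/((256*(-1071)²)) + (-4157*(-955))/((-1639/620)) = 2121629/((256*1147041)) + 3969935/((-1639*1/620)) = 2121629/293642496 + 3969935/(-1639/620) = 2121629*(1/293642496) + 3969935*(-620/1639) = 2121629/293642496 - 2461359700/1639 = -722759802384461269/481280050944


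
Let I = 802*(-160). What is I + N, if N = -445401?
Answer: -573721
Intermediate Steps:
I = -128320
I + N = -128320 - 445401 = -573721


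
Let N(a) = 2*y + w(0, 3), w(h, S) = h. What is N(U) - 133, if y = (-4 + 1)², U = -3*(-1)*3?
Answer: -115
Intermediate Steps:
U = 9 (U = 3*3 = 9)
y = 9 (y = (-3)² = 9)
N(a) = 18 (N(a) = 2*9 + 0 = 18 + 0 = 18)
N(U) - 133 = 18 - 133 = -115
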